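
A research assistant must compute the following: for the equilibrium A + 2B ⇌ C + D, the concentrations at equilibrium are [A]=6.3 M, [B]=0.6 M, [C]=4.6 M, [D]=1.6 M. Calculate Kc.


Kc = [C][D]/([A][B]^2)
= (4.6^1 × 1.6^1)/(6.3^1 × 0.6^2)
= 7.36/2.268
= 3.245

3.245


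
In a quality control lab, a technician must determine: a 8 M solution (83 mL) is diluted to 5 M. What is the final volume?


C1V1 = C2V2
8 × 83 = 5 × V2
V2 = 664/5 = 132.8 mL

132.8 mL


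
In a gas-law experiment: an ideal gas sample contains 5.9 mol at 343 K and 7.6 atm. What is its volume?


PV = nRT  (R = 0.08206 L·atm/(mol·K))
V = nRT/P = 5.9×0.08206×343/7.6
= 21.851 L

21.851 L


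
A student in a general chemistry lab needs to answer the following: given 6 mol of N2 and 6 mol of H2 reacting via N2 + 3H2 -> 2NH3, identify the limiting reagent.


Mole ratio available / coefficient:
  N2: 6/1 = 6.000
  H2: 6/3 = 2.000
Smaller ratio is limiting.

H2


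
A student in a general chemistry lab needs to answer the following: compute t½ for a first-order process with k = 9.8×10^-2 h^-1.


t½ = ln2/k = 0.693147/(9.8×10^-2 h^-1)
= 7.073 h

7.073 h


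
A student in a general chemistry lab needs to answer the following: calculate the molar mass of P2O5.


M(P2O5) = 2×30.97 + 5×16.0
= 61.94 + 80.0
= 141.94 g/mol

141.94 g/mol


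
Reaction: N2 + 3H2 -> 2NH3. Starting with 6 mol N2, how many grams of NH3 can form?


Mole ratio NH3:N2 = 2:1
n(NH3) = 6 × 2/1 = 12.000 mol
mass = 12.000 × 17.03 = 204.36 g

204.36 g


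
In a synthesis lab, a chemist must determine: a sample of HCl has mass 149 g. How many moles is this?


M(HCl) = 36.46 g/mol
n = mass/M = 149/36.46 = 4.0867 mol

4.0867 mol


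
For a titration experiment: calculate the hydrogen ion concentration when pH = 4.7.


[H+] = 10^(-pH) = 10^(-4.7)
= 2.0×10^-5 M

2.0×10^-5 M


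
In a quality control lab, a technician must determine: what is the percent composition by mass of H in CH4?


M(CH4) = 1×12.01 + 4×1.008 = 16.042 g/mol
Mass of H = 4 × 1.008 = 4.032 g/mol
% H = 4.032/16.042 × 100 = 25.13%

25.13%


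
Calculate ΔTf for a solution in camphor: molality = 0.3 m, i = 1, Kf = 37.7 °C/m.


ΔTf = Kf × m × i
= 37.7 × 0.3 × 1
= 11.31 °C

11.31 °C


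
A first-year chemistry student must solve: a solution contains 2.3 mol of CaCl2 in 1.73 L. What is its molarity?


M = n/V = 2.3/1.73 = 1.329 mol/L

1.329 M


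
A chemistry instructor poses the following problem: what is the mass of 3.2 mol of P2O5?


M(P2O5) = 141.94 g/mol
mass = n × M = 3.2 × 141.94 = 454.21 g

454.21 g


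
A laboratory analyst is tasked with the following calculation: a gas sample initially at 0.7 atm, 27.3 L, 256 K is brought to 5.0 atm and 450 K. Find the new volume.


P1V1/T1 = P2V2/T2
V2 = P1V1T2/(T1P2)
= 0.7×27.3×450/(256×5.0)
= 6.718 L

6.718 L


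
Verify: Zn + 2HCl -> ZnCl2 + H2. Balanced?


Equation: Zn + 2HCl -> ZnCl2 + H2
Check atoms: Cl: 2=2, H: 2=2, Zn: 1=1
Balanced

Yes, balanced


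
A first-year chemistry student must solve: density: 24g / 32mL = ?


ρ = mass/volume
= 24/32
= 0.75 g/mL

0.75 g/mL


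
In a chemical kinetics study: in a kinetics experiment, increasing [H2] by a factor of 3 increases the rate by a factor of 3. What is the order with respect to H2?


rate ∝ [H2]^n
3^n = 3 → n = 1
Order in H2: 1

1


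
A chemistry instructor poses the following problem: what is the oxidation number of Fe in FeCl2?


x + 2(-1) = 0, so x = +2
Oxidation number: +2

+2


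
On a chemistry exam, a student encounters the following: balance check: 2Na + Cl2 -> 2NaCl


Equation: 2Na + Cl2 -> 2NaCl
Check atoms: Cl: 2=2, Na: 2=2
Balanced

Yes, balanced


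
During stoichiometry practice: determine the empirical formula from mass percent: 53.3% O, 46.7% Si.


Assume 100 g sample. Moles of each element:
  O: 53.3/16.0 = 3.331 mol
  Si: 46.7/28.09 = 1.663 mol
Divide by smallest (1.663):
  O: 3.331/1.663 = 2.0
  Si: 1.663/1.663 = 1.0
Empirical formula: SiO2

SiO2


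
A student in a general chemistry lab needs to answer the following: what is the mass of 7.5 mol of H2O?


M(H2O) = 18.02 g/mol
mass = n × M = 7.5 × 18.02 = 135.15 g

135.15 g


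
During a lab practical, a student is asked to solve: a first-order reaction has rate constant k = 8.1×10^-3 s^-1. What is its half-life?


t½ = ln2/k = 0.693147/(8.1×10^-3 s^-1)
= 85.57 s

85.57 s


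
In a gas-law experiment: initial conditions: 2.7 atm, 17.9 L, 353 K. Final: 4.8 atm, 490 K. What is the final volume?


P1V1/T1 = P2V2/T2
V2 = P1V1T2/(T1P2)
= 2.7×17.9×490/(353×4.8)
= 13.976 L

13.976 L


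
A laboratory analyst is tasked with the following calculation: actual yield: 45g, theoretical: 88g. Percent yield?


% yield = actual/theoretical × 100
= 45/88 × 100
= 51.14%

51.14%


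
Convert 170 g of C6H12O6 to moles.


M(C6H12O6) = 180.16 g/mol
n = mass/M = 170/180.16 = 0.9436 mol

0.9436 mol


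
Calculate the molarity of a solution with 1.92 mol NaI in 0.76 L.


M = n/V = 1.92/0.76 = 2.526 mol/L

2.526 M


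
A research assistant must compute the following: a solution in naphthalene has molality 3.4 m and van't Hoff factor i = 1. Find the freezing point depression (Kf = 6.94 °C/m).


ΔTf = Kf × m × i
= 6.94 × 3.4 × 1
= 23.596 °C

23.596 °C


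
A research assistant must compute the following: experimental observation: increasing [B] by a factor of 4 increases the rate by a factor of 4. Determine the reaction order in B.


rate ∝ [B]^n
4^n = 4 → n = 1
Order in B: 1

1


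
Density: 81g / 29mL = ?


ρ = mass/volume
= 81/29
= 2.793 g/mL

2.793 g/mL


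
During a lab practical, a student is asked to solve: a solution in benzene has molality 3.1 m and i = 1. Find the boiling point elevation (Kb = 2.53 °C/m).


ΔTb = Kb × m × i
= 2.53 × 3.1 × 1
= 7.843 °C

7.843 °C


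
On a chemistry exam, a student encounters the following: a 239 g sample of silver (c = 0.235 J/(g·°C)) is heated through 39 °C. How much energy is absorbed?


q = mcΔT = 239 × 0.235 × 39
= 2190.44 J

2190.44 J


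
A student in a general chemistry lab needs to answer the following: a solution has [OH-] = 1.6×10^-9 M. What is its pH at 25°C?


pOH = -log10([OH-]) = -log10(1.6×10^-9)
= 9 - log10(1.6) = 8.8
pH = 14 - pOH = 14 - 8.8 = 5.2

5.2


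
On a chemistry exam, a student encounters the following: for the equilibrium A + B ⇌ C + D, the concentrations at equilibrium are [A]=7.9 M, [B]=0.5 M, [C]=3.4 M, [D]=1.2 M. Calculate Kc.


Kc = [C][D]/([A][B])
= (3.4^1 × 1.2^1)/(7.9^1 × 0.5^1)
= 4.08/3.95
= 1.033

1.033


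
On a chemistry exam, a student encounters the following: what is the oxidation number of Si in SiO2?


x + 2(-2) = 0, so x = +4
Oxidation number: +4

+4


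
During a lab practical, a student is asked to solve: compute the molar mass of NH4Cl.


M(NH4Cl) = 1×14.01 + 4×1.008 + 1×35.45
= 14.01 + 4.03 + 35.45
= 53.49 g/mol

53.49 g/mol


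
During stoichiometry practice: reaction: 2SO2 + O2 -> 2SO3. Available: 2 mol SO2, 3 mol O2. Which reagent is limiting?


Mole ratio available / coefficient:
  SO2: 2/2 = 1.000
  O2: 3/1 = 3.000
Smaller ratio is limiting.

SO2


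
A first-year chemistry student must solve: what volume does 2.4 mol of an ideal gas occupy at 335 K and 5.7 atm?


PV = nRT  (R = 0.08206 L·atm/(mol·K))
V = nRT/P = 2.4×0.08206×335/5.7
= 11.575 L

11.575 L


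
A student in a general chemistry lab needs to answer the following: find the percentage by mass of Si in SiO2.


M(SiO2) = 1×28.09 + 2×16.0 = 60.09 g/mol
Mass of Si = 1 × 28.09 = 28.09 g/mol
% Si = 28.09/60.09 × 100 = 46.75%

46.75%


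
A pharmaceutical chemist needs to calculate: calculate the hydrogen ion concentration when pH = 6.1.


[H+] = 10^(-pH) = 10^(-6.1)
= 7.94×10^-7 M

7.94×10^-7 M


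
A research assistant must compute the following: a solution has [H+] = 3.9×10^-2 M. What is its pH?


pH = -log10([H+]) = -log10(3.9×10^-2)
= 2 - log10(3.9)
= 2 - 0.59
= 1.41

1.41


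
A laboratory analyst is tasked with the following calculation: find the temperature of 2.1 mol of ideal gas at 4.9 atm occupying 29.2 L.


PV = nRT  (R = 0.08206 L·atm/(mol·K))
T = PV/(nR) = 4.9×29.2/(2.1×0.08206)
= 143.08/0.172326
= 830.29 K

830.29 K


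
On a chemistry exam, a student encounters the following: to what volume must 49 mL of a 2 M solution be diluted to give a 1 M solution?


C1V1 = C2V2
2 × 49 = 1 × V2
V2 = 98/1 = 98.0 mL

98.0 mL


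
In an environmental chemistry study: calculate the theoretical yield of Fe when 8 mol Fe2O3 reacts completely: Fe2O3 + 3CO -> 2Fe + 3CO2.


Mole ratio Fe:Fe2O3 = 2:1
n(Fe) = 8 × 2/1 = 16.000 mol
mass = 16.000 × 55.85 = 893.6 g

893.6 g


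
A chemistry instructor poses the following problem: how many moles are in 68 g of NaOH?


M(NaOH) = 40.0 g/mol
n = mass/M = 68/40.0 = 1.7 mol

1.7 mol


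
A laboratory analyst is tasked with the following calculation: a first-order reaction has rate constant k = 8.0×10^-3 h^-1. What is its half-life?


t½ = ln2/k = 0.693147/(8.0×10^-3 h^-1)
= 86.64 h

86.64 h


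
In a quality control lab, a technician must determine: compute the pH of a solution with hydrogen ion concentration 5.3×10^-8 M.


pH = -log10([H+]) = -log10(5.3×10^-8)
= 8 - log10(5.3)
= 8 - 0.72
= 7.28

7.28


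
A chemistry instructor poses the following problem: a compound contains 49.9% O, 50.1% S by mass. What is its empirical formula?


Assume 100 g sample. Moles of each element:
  O: 49.9/16.0 = 3.119 mol
  S: 50.1/32.07 = 1.562 mol
Divide by smallest (1.562):
  O: 3.119/1.562 = 2.0
  S: 1.562/1.562 = 1.0
Empirical formula: SO2

SO2


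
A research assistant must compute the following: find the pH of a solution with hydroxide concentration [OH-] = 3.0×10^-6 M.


pOH = -log10([OH-]) = -log10(3.0×10^-6)
= 6 - log10(3.0) = 5.52
pH = 14 - pOH = 14 - 5.52 = 8.48

8.48


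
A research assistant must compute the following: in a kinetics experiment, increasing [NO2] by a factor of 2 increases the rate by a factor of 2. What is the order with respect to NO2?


rate ∝ [NO2]^n
2^n = 2 → n = 1
Order in NO2: 1

1


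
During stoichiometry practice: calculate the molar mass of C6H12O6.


M(C6H12O6) = 6×12.01 + 12×1.008 + 6×16.0
= 72.06 + 12.1 + 96.0
= 180.16 g/mol

180.16 g/mol


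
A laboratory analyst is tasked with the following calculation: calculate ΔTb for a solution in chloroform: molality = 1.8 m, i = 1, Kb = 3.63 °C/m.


ΔTb = Kb × m × i
= 3.63 × 1.8 × 1
= 6.534 °C

6.534 °C


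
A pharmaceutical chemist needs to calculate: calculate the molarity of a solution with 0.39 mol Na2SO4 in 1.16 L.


M = n/V = 0.39/1.16 = 0.336 mol/L

0.336 M


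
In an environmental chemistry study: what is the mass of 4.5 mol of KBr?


M(KBr) = 119.0 g/mol
mass = n × M = 4.5 × 119.0 = 535.50 g

535.50 g


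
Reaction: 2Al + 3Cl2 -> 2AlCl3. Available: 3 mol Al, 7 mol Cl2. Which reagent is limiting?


Mole ratio available / coefficient:
  Al: 3/2 = 1.500
  Cl2: 7/3 = 2.333
Smaller ratio is limiting.

Al


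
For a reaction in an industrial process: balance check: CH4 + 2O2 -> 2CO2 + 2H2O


Equation: CH4 + 2O2 -> 2CO2 + 2H2O
Check atoms: C: 1≠2, H: 4=4, O: 4≠6
Not balanced

No, not balanced


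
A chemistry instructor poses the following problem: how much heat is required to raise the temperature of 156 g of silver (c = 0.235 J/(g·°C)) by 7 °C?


q = mcΔT = 156 × 0.235 × 7
= 256.62 J

256.62 J


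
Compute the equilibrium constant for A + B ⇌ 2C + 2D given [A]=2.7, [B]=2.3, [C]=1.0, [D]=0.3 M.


Kc = [C]^2[D]^2/([A][B])
= (1.0^2 × 0.3^2)/(2.7^1 × 2.3^1)
= 0.09/6.21
= 0.01449

0.01449


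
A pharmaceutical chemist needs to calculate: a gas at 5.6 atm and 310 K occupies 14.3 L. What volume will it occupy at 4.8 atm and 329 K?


P1V1/T1 = P2V2/T2
V2 = P1V1T2/(T1P2)
= 5.6×14.3×329/(310×4.8)
= 17.706 L

17.706 L


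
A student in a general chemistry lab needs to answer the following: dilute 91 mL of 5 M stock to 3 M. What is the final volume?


C1V1 = C2V2
5 × 91 = 3 × V2
V2 = 455/3 = 151.67 mL

151.67 mL


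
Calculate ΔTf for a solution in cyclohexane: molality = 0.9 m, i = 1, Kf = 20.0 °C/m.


ΔTf = Kf × m × i
= 20.0 × 0.9 × 1
= 18.0 °C

18.0 °C


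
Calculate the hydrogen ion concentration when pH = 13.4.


[H+] = 10^(-pH) = 10^(-13.4)
= 3.98×10^-14 M

3.98×10^-14 M


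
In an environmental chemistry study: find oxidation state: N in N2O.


2x + (-2) = 0, so x = +1
Oxidation number: +1

+1


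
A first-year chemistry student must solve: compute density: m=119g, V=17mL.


ρ = mass/volume
= 119/17
= 7.0 g/mL

7.0 g/mL


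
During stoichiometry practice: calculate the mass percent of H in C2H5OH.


M(C2H5OH) = 2×12.01 + 6×1.008 + 1×16.0 = 46.068 g/mol
Mass of H = 6 × 1.008 = 6.048 g/mol
% H = 6.048/46.068 × 100 = 13.13%

13.13%


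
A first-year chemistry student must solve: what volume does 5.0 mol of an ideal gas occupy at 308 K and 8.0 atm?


PV = nRT  (R = 0.08206 L·atm/(mol·K))
V = nRT/P = 5.0×0.08206×308/8.0
= 15.797 L

15.797 L


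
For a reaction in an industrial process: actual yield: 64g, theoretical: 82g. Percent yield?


% yield = actual/theoretical × 100
= 64/82 × 100
= 78.05%

78.05%


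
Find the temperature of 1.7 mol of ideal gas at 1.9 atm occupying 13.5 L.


PV = nRT  (R = 0.08206 L·atm/(mol·K))
T = PV/(nR) = 1.9×13.5/(1.7×0.08206)
= 25.65/0.139502
= 183.87 K

183.87 K


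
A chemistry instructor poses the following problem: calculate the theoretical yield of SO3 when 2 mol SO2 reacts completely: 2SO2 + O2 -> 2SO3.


Mole ratio SO3:SO2 = 2:2
n(SO3) = 2 × 2/2 = 2.000 mol
mass = 2.000 × 80.07 = 160.14 g

160.14 g


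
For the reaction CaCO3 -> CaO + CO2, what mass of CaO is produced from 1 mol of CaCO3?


Mole ratio CaO:CaCO3 = 1:1
n(CaO) = 1 × 1/1 = 1.000 mol
mass = 1.000 × 56.08 = 56.08 g

56.08 g


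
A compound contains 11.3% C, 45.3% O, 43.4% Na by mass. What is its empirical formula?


Assume 100 g sample. Moles of each element:
  C: 11.3/12.01 = 0.941 mol
  O: 45.3/16.0 = 2.831 mol
  Na: 43.4/22.99 = 1.888 mol
Divide by smallest (0.941):
  C: 0.941/0.941 = 1.0
  O: 2.831/0.941 = 3.01
  Na: 1.888/0.941 = 2.01
Empirical formula: Na2CO3

Na2CO3


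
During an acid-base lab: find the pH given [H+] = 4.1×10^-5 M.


pH = -log10([H+]) = -log10(4.1×10^-5)
= 5 - log10(4.1)
= 5 - 0.61
= 4.39

4.39


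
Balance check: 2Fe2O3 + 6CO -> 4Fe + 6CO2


Equation: 2Fe2O3 + 6CO -> 4Fe + 6CO2
Check atoms: C: 6=6, Fe: 4=4, O: 12=12
Balanced

Yes, balanced


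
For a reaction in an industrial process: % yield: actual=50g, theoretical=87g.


% yield = actual/theoretical × 100
= 50/87 × 100
= 57.47%

57.47%


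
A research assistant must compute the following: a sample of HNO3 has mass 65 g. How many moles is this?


M(HNO3) = 63.02 g/mol
n = mass/M = 65/63.02 = 1.0314 mol

1.0314 mol


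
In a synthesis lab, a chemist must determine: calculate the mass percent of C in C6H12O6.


M(C6H12O6) = 6×12.01 + 12×1.008 + 6×16.0 = 180.156 g/mol
Mass of C = 6 × 12.01 = 72.06 g/mol
% C = 72.06/180.156 × 100 = 40.00%

40.00%


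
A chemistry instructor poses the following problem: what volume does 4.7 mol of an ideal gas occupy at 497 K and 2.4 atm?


PV = nRT  (R = 0.08206 L·atm/(mol·K))
V = nRT/P = 4.7×0.08206×497/2.4
= 79.868 L

79.868 L


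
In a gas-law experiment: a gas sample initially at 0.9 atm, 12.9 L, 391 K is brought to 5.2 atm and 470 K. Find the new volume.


P1V1/T1 = P2V2/T2
V2 = P1V1T2/(T1P2)
= 0.9×12.9×470/(391×5.2)
= 2.684 L

2.684 L


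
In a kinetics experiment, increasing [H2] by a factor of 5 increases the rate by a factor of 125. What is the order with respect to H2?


rate ∝ [H2]^n
5^n = 125 → n = 3
Order in H2: 3

3


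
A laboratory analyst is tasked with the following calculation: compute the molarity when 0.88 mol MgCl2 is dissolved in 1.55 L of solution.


M = n/V = 0.88/1.55 = 0.568 mol/L

0.568 M


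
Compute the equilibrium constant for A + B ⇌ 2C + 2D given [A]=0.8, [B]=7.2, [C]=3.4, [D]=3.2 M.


Kc = [C]^2[D]^2/([A][B])
= (3.4^2 × 3.2^2)/(0.8^1 × 7.2^1)
= 118.3744/5.76
= 20.55

20.55


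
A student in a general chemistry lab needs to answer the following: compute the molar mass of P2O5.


M(P2O5) = 2×30.97 + 5×16.0
= 61.94 + 80.0
= 141.94 g/mol

141.94 g/mol


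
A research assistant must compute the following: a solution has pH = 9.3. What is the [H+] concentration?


[H+] = 10^(-pH) = 10^(-9.3)
= 5.01×10^-10 M

5.01×10^-10 M


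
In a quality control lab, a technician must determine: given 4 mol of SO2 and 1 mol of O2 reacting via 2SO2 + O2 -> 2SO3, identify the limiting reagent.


Mole ratio available / coefficient:
  SO2: 4/2 = 2.000
  O2: 1/1 = 1.000
Smaller ratio is limiting.

O2


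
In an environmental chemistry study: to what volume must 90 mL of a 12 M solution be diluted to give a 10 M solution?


C1V1 = C2V2
12 × 90 = 10 × V2
V2 = 1080/10 = 108.0 mL

108.0 mL


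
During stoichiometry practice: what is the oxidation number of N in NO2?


x + 2(-2) = 0, so x = +4
Oxidation number: +4

+4


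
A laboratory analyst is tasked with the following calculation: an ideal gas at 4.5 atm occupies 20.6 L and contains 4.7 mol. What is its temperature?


PV = nRT  (R = 0.08206 L·atm/(mol·K))
T = PV/(nR) = 4.5×20.6/(4.7×0.08206)
= 92.70/0.385682
= 240.35 K

240.35 K


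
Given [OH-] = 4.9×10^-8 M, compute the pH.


pOH = -log10([OH-]) = -log10(4.9×10^-8)
= 8 - log10(4.9) = 7.31
pH = 14 - pOH = 14 - 7.31 = 6.69

6.69


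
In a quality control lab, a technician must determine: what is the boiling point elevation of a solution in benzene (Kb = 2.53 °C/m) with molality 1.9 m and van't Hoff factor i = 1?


ΔTb = Kb × m × i
= 2.53 × 1.9 × 1
= 4.807 °C

4.807 °C


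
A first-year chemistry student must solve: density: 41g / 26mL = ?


ρ = mass/volume
= 41/26
= 1.577 g/mL

1.577 g/mL


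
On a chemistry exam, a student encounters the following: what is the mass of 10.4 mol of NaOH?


M(NaOH) = 40.0 g/mol
mass = n × M = 10.4 × 40.0 = 416.00 g

416.00 g


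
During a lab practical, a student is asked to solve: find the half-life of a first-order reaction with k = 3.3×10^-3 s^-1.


t½ = ln2/k = 0.693147/(3.3×10^-3 s^-1)
= 210.0 s

210.0 s


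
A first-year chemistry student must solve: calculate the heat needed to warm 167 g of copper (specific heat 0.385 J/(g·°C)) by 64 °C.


q = mcΔT = 167 × 0.385 × 64
= 4114.88 J

4114.88 J


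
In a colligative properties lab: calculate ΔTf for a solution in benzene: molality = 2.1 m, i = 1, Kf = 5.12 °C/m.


ΔTf = Kf × m × i
= 5.12 × 2.1 × 1
= 10.752 °C

10.752 °C


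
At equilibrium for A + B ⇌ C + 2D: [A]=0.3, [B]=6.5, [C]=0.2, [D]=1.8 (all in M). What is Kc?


Kc = [C][D]^2/([A][B])
= (0.2^1 × 1.8^2)/(0.3^1 × 6.5^1)
= 0.648/1.95
= 0.3323

0.3323


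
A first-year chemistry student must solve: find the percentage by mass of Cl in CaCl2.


M(CaCl2) = 1×40.08 + 2×35.45 = 110.98 g/mol
Mass of Cl = 2 × 35.45 = 70.90 g/mol
% Cl = 70.90/110.98 × 100 = 63.89%

63.89%


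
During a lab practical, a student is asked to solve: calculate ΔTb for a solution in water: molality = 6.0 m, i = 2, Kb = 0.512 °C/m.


ΔTb = Kb × m × i
= 0.512 × 6.0 × 2
= 6.144 °C

6.144 °C


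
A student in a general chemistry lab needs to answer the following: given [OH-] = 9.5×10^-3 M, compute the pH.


pOH = -log10([OH-]) = -log10(9.5×10^-3)
= 3 - log10(9.5) = 2.02
pH = 14 - pOH = 14 - 2.02 = 11.98

11.98


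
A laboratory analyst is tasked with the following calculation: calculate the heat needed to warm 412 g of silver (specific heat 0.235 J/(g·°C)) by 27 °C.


q = mcΔT = 412 × 0.235 × 27
= 2614.14 J

2614.14 J


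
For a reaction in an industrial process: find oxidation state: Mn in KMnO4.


(+1) + x + 4(-2) = 0, so x = +7
Oxidation number: +7

+7


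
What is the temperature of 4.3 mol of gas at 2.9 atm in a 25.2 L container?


PV = nRT  (R = 0.08206 L·atm/(mol·K))
T = PV/(nR) = 2.9×25.2/(4.3×0.08206)
= 73.08/0.352858
= 207.11 K

207.11 K


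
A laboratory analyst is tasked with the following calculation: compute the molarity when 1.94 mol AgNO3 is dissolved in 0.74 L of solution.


M = n/V = 1.94/0.74 = 2.622 mol/L

2.622 M


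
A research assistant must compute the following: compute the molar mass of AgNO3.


M(AgNO3) = 1×107.87 + 1×14.01 + 3×16.0
= 107.87 + 14.01 + 48.0
= 169.88 g/mol

169.88 g/mol


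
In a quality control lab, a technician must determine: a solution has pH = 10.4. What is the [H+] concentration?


[H+] = 10^(-pH) = 10^(-10.4)
= 3.98×10^-11 M

3.98×10^-11 M


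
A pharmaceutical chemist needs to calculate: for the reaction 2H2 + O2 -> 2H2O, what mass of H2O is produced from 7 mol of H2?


Mole ratio H2O:H2 = 2:2
n(H2O) = 7 × 2/2 = 7.000 mol
mass = 7.000 × 18.02 = 126.14 g

126.14 g


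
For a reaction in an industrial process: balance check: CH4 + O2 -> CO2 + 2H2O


Equation: CH4 + O2 -> CO2 + 2H2O
Check atoms: C: 1=1, H: 4=4, O: 2≠4
Not balanced

No, not balanced


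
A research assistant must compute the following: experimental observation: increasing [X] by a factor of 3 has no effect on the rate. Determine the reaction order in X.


rate ∝ [X]^n
rate ∝ [X]^0
Order in X: 0

0


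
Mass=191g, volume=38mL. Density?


ρ = mass/volume
= 191/38
= 5.026 g/mL

5.026 g/mL


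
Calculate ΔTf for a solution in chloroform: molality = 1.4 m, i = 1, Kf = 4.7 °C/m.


ΔTf = Kf × m × i
= 4.7 × 1.4 × 1
= 6.58 °C

6.58 °C


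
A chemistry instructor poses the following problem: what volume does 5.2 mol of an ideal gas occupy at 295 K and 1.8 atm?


PV = nRT  (R = 0.08206 L·atm/(mol·K))
V = nRT/P = 5.2×0.08206×295/1.8
= 69.933 L

69.933 L


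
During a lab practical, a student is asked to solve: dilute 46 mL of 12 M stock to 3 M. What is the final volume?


C1V1 = C2V2
12 × 46 = 3 × V2
V2 = 552/3 = 184.0 mL

184.0 mL


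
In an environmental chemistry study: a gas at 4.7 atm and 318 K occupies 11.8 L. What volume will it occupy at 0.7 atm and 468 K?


P1V1/T1 = P2V2/T2
V2 = P1V1T2/(T1P2)
= 4.7×11.8×468/(318×0.7)
= 116.601 L

116.601 L


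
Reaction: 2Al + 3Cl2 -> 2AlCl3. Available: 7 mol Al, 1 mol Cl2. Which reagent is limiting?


Mole ratio available / coefficient:
  Al: 7/2 = 3.500
  Cl2: 1/3 = 0.333
Smaller ratio is limiting.

Cl2


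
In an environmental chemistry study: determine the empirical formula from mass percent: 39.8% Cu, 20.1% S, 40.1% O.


Assume 100 g sample. Moles of each element:
  Cu: 39.8/63.55 = 0.626 mol
  S: 20.1/32.07 = 0.627 mol
  O: 40.1/16.0 = 2.506 mol
Divide by smallest (0.626):
  Cu: 0.626/0.626 = 1.0
  S: 0.627/0.626 = 1.0
  O: 2.506/0.626 = 4.0
Empirical formula: CuSO4

CuSO4


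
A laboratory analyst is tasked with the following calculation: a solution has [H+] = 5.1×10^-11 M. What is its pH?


pH = -log10([H+]) = -log10(5.1×10^-11)
= 11 - log10(5.1)
= 11 - 0.71
= 10.29

10.29


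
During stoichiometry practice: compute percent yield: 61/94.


% yield = actual/theoretical × 100
= 61/94 × 100
= 64.89%

64.89%


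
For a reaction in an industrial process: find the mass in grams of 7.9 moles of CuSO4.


M(CuSO4) = 159.62 g/mol
mass = n × M = 7.9 × 159.62 = 1261.00 g

1261.00 g


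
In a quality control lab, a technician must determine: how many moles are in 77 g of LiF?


M(LiF) = 25.94 g/mol
n = mass/M = 77/25.94 = 2.9684 mol

2.9684 mol


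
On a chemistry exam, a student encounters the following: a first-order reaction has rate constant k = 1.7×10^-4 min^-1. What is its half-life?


t½ = ln2/k = 0.693147/(1.7×10^-4 min^-1)
= 4077 min

4077 min


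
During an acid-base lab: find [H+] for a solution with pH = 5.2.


[H+] = 10^(-pH) = 10^(-5.2)
= 6.31×10^-6 M

6.31×10^-6 M


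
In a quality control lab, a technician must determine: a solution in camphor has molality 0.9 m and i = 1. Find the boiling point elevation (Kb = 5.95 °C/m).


ΔTb = Kb × m × i
= 5.95 × 0.9 × 1
= 5.355 °C

5.355 °C


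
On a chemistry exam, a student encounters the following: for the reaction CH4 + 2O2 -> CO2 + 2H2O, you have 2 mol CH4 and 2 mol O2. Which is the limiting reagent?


Mole ratio available / coefficient:
  CH4: 2/1 = 2.000
  O2: 2/2 = 1.000
Smaller ratio is limiting.

O2


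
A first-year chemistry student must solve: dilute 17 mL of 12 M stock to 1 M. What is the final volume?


C1V1 = C2V2
12 × 17 = 1 × V2
V2 = 204/1 = 204.0 mL

204.0 mL


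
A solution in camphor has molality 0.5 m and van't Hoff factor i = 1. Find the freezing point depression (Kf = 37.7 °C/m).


ΔTf = Kf × m × i
= 37.7 × 0.5 × 1
= 18.85 °C

18.85 °C


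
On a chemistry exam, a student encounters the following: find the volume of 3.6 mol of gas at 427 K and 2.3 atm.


PV = nRT  (R = 0.08206 L·atm/(mol·K))
V = nRT/P = 3.6×0.08206×427/2.3
= 54.845 L

54.845 L


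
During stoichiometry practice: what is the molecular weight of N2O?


M(N2O) = 2×14.01 + 1×16.0
= 28.02 + 16.0
= 44.02 g/mol

44.02 g/mol


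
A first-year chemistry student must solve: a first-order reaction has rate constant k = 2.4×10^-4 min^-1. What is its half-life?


t½ = ln2/k = 0.693147/(2.4×10^-4 min^-1)
= 2888 min

2888 min


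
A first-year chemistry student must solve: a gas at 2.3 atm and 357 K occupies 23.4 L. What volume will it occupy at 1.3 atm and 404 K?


P1V1/T1 = P2V2/T2
V2 = P1V1T2/(T1P2)
= 2.3×23.4×404/(357×1.3)
= 46.85 L

46.85 L


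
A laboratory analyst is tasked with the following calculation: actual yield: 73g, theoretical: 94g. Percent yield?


% yield = actual/theoretical × 100
= 73/94 × 100
= 77.66%

77.66%


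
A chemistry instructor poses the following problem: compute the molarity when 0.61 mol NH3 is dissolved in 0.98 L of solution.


M = n/V = 0.61/0.98 = 0.622 mol/L

0.622 M


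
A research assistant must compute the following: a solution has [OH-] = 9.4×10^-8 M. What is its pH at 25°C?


pOH = -log10([OH-]) = -log10(9.4×10^-8)
= 8 - log10(9.4) = 7.03
pH = 14 - pOH = 14 - 7.03 = 6.97

6.97


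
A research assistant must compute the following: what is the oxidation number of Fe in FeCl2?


x + 2(-1) = 0, so x = +2
Oxidation number: +2

+2


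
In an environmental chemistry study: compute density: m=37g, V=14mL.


ρ = mass/volume
= 37/14
= 2.643 g/mL

2.643 g/mL


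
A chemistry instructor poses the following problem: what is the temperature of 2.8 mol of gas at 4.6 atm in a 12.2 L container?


PV = nRT  (R = 0.08206 L·atm/(mol·K))
T = PV/(nR) = 4.6×12.2/(2.8×0.08206)
= 56.12/0.229768
= 244.25 K

244.25 K


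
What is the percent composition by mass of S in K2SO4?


M(K2SO4) = 2×39.1 + 1×32.07 + 4×16.0 = 174.27 g/mol
Mass of S = 1 × 32.07 = 32.07 g/mol
% S = 32.07/174.27 × 100 = 18.40%

18.40%


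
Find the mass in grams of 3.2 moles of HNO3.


M(HNO3) = 63.02 g/mol
mass = n × M = 3.2 × 63.02 = 201.66 g

201.66 g


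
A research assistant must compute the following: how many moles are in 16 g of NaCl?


M(NaCl) = 58.44 g/mol
n = mass/M = 16/58.44 = 0.2738 mol

0.2738 mol


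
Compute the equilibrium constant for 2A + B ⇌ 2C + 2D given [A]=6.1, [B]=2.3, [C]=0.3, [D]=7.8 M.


Kc = [C]^2[D]^2/([A]^2[B])
= (0.3^2 × 7.8^2)/(6.1^2 × 2.3^1)
= 5.4756/85.583
= 0.06398

0.06398


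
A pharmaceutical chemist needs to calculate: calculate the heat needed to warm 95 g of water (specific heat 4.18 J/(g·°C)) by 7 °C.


q = mcΔT = 95 × 4.18 × 7
= 2779.70 J

2779.70 J


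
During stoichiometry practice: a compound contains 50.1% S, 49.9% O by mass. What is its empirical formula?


Assume 100 g sample. Moles of each element:
  S: 50.1/32.07 = 1.562 mol
  O: 49.9/16.0 = 3.119 mol
Divide by smallest (1.562):
  S: 1.562/1.562 = 1.0
  O: 3.119/1.562 = 2.0
Empirical formula: SO2

SO2


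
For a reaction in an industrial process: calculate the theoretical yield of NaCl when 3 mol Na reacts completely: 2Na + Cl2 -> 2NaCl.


Mole ratio NaCl:Na = 2:2
n(NaCl) = 3 × 2/2 = 3.000 mol
mass = 3.000 × 58.44 = 175.32 g

175.32 g


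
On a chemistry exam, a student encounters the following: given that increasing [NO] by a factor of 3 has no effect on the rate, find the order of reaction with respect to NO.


rate ∝ [NO]^n
rate ∝ [NO]^0
Order in NO: 0

0


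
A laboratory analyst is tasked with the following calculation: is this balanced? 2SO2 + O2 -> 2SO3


Equation: 2SO2 + O2 -> 2SO3
Check atoms: O: 6=6, S: 2=2
Balanced

Yes, balanced


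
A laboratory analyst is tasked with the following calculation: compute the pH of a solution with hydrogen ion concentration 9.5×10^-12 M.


pH = -log10([H+]) = -log10(9.5×10^-12)
= 12 - log10(9.5)
= 12 - 0.98
= 11.02

11.02


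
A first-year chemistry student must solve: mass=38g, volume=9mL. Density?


ρ = mass/volume
= 38/9
= 4.222 g/mL

4.222 g/mL


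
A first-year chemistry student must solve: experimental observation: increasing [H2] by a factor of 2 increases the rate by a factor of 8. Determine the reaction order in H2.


rate ∝ [H2]^n
2^n = 8 → n = 3
Order in H2: 3

3


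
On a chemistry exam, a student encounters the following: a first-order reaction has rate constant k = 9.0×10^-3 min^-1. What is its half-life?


t½ = ln2/k = 0.693147/(9.0×10^-3 min^-1)
= 77.02 min

77.02 min


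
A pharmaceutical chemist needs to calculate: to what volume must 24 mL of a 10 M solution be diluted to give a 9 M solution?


C1V1 = C2V2
10 × 24 = 9 × V2
V2 = 240/9 = 26.67 mL

26.67 mL


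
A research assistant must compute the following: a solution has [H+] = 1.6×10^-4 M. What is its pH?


pH = -log10([H+]) = -log10(1.6×10^-4)
= 4 - log10(1.6)
= 4 - 0.2
= 3.8

3.8


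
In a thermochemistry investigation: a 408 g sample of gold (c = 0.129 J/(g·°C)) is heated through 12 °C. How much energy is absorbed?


q = mcΔT = 408 × 0.129 × 12
= 631.58 J

631.58 J


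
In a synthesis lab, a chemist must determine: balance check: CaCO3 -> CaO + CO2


Equation: CaCO3 -> CaO + CO2
Check atoms: C: 1=1, Ca: 1=1, O: 3=3
Balanced

Yes, balanced


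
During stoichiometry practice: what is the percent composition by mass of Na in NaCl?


M(NaCl) = 1×22.99 + 1×35.45 = 58.44 g/mol
Mass of Na = 1 × 22.99 = 22.99 g/mol
% Na = 22.99/58.44 × 100 = 39.34%

39.34%


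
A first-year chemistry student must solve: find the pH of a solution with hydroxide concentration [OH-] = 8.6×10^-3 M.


pOH = -log10([OH-]) = -log10(8.6×10^-3)
= 3 - log10(8.6) = 2.07
pH = 14 - pOH = 14 - 2.07 = 11.93

11.93


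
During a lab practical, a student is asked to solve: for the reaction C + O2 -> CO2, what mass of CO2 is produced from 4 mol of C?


Mole ratio CO2:C = 1:1
n(CO2) = 4 × 1/1 = 4.000 mol
mass = 4.000 × 44.01 = 176.04 g

176.04 g


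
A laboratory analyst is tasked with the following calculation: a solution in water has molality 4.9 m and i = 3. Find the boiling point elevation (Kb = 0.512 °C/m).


ΔTb = Kb × m × i
= 0.512 × 4.9 × 3
= 7.5264 °C

7.5264 °C


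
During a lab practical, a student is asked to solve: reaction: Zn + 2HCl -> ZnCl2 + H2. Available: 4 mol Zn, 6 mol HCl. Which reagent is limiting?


Mole ratio available / coefficient:
  Zn: 4/1 = 4.000
  HCl: 6/2 = 3.000
Smaller ratio is limiting.

HCl


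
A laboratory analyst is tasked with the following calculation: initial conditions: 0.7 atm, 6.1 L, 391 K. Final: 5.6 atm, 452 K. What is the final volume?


P1V1/T1 = P2V2/T2
V2 = P1V1T2/(T1P2)
= 0.7×6.1×452/(391×5.6)
= 0.881 L

0.881 L


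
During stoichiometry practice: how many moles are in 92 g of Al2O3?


M(Al2O3) = 101.96 g/mol
n = mass/M = 92/101.96 = 0.9023 mol

0.9023 mol


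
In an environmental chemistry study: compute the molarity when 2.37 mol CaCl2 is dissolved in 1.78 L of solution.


M = n/V = 2.37/1.78 = 1.331 mol/L

1.331 M


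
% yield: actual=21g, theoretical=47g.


% yield = actual/theoretical × 100
= 21/47 × 100
= 44.68%

44.68%


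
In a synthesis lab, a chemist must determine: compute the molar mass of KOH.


M(KOH) = 1×39.1 + 1×16.0 + 1×1.008
= 39.1 + 16.0 + 1.01
= 56.11 g/mol

56.11 g/mol


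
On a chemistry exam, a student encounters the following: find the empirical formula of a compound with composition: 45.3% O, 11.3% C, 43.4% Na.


Assume 100 g sample. Moles of each element:
  O: 45.3/16.0 = 2.831 mol
  C: 11.3/12.01 = 0.941 mol
  Na: 43.4/22.99 = 1.888 mol
Divide by smallest (0.941):
  O: 2.831/0.941 = 3.01
  C: 0.941/0.941 = 1.0
  Na: 1.888/0.941 = 2.01
Empirical formula: Na2CO3

Na2CO3


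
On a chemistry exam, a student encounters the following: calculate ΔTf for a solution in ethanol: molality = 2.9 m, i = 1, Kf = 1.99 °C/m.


ΔTf = Kf × m × i
= 1.99 × 2.9 × 1
= 5.771 °C

5.771 °C


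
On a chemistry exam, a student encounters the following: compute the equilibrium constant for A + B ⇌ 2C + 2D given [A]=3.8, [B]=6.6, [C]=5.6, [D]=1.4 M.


Kc = [C]^2[D]^2/([A][B])
= (5.6^2 × 1.4^2)/(3.8^1 × 6.6^1)
= 61.4656/25.08
= 2.451

2.451


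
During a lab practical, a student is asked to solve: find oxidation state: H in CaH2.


H with a metal (hydride): -1
Oxidation number: -1

-1


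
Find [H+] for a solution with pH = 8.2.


[H+] = 10^(-pH) = 10^(-8.2)
= 6.31×10^-9 M

6.31×10^-9 M


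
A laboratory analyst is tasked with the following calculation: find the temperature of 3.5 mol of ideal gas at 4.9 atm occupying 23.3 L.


PV = nRT  (R = 0.08206 L·atm/(mol·K))
T = PV/(nR) = 4.9×23.3/(3.5×0.08206)
= 114.17/0.287210
= 397.51 K

397.51 K


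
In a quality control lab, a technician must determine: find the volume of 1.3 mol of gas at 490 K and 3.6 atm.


PV = nRT  (R = 0.08206 L·atm/(mol·K))
V = nRT/P = 1.3×0.08206×490/3.6
= 14.52 L

14.52 L


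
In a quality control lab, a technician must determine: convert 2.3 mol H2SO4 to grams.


M(H2SO4) = 98.09 g/mol
mass = n × M = 2.3 × 98.09 = 225.61 g

225.61 g


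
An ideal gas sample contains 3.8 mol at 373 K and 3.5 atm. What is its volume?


PV = nRT  (R = 0.08206 L·atm/(mol·K))
V = nRT/P = 3.8×0.08206×373/3.5
= 33.232 L

33.232 L


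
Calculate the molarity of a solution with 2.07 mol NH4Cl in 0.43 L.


M = n/V = 2.07/0.43 = 4.814 mol/L

4.814 M


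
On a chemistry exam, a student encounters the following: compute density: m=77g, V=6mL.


ρ = mass/volume
= 77/6
= 12.833 g/mL

12.833 g/mL


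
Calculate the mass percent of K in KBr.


M(KBr) = 1×39.1 + 1×79.9 = 119.00 g/mol
Mass of K = 1 × 39.1 = 39.10 g/mol
% K = 39.10/119.00 × 100 = 32.86%

32.86%


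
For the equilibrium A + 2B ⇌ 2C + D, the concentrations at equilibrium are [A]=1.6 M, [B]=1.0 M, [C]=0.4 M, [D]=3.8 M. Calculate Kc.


Kc = [C]^2[D]/([A][B]^2)
= (0.4^2 × 3.8^1)/(1.6^1 × 1.0^2)
= 0.608/1.6
= 0.3800

0.3800


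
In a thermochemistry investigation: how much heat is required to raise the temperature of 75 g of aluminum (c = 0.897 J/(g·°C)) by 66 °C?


q = mcΔT = 75 × 0.897 × 66
= 4440.15 J

4440.15 J


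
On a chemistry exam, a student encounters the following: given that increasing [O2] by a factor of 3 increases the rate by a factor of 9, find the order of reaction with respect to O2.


rate ∝ [O2]^n
3^n = 9 → n = 2
Order in O2: 2

2


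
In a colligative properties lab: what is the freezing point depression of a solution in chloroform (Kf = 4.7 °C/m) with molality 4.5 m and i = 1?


ΔTf = Kf × m × i
= 4.7 × 4.5 × 1
= 21.15 °C

21.15 °C


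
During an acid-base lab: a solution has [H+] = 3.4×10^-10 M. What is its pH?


pH = -log10([H+]) = -log10(3.4×10^-10)
= 10 - log10(3.4)
= 10 - 0.53
= 9.47

9.47


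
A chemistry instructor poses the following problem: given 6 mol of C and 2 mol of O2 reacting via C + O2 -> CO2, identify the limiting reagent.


Mole ratio available / coefficient:
  C: 6/1 = 6.000
  O2: 2/1 = 2.000
Smaller ratio is limiting.

O2


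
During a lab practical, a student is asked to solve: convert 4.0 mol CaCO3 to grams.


M(CaCO3) = 100.09 g/mol
mass = n × M = 4.0 × 100.09 = 400.36 g

400.36 g


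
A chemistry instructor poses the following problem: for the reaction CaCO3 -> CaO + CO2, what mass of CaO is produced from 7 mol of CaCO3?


Mole ratio CaO:CaCO3 = 1:1
n(CaO) = 7 × 1/1 = 7.000 mol
mass = 7.000 × 56.08 = 392.56 g

392.56 g


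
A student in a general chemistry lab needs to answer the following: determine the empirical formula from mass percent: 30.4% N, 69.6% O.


Assume 100 g sample. Moles of each element:
  N: 30.4/14.01 = 2.17 mol
  O: 69.6/16.0 = 4.35 mol
Divide by smallest (2.17):
  N: 2.17/2.17 = 1.0
  O: 4.35/2.17 = 2.0
Empirical formula: NO2

NO2


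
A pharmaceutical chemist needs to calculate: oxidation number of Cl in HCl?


halide: -1
Oxidation number: -1

-1


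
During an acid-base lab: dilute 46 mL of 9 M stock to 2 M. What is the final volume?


C1V1 = C2V2
9 × 46 = 2 × V2
V2 = 414/2 = 207.0 mL

207.0 mL


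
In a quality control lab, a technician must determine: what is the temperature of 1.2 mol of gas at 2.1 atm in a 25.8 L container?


PV = nRT  (R = 0.08206 L·atm/(mol·K))
T = PV/(nR) = 2.1×25.8/(1.2×0.08206)
= 54.18/0.098472
= 550.21 K

550.21 K


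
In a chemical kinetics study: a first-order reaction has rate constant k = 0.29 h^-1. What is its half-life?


t½ = ln2/k = 0.693147/(0.29 h^-1)
= 2.390 h

2.390 h


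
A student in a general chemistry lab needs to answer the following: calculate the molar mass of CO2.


M(CO2) = 1×12.01 + 2×16.0
= 12.01 + 32.0
= 44.01 g/mol

44.01 g/mol


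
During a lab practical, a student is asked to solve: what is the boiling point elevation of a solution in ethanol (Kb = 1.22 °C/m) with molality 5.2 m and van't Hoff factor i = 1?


ΔTb = Kb × m × i
= 1.22 × 5.2 × 1
= 6.344 °C

6.344 °C


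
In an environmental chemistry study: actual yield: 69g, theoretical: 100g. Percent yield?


% yield = actual/theoretical × 100
= 69/100 × 100
= 69.0%

69.0%


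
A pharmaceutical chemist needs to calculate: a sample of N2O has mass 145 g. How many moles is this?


M(N2O) = 44.02 g/mol
n = mass/M = 145/44.02 = 3.294 mol

3.294 mol


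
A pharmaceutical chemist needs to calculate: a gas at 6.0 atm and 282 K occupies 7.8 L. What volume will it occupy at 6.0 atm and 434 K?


P1V1/T1 = P2V2/T2
V2 = P1V1T2/(T1P2)
= 6.0×7.8×434/(282×6.0)
= 12.004 L

12.004 L


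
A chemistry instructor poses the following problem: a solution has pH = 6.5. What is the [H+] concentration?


[H+] = 10^(-pH) = 10^(-6.5)
= 3.16×10^-7 M

3.16×10^-7 M


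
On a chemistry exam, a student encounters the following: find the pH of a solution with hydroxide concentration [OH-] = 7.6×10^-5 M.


pOH = -log10([OH-]) = -log10(7.6×10^-5)
= 5 - log10(7.6) = 4.12
pH = 14 - pOH = 14 - 4.12 = 9.88

9.88


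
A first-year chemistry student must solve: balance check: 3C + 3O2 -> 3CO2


Equation: 3C + 3O2 -> 3CO2
Check atoms: C: 3=3, O: 6=6
Balanced

Yes, balanced
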